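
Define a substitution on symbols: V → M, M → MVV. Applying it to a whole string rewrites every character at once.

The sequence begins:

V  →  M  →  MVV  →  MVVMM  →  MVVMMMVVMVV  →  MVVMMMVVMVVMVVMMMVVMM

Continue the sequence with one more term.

φ(MVVMMMVVMVVMVVMMMVVMM) expands symbol-by-symbol to MVV M M MVV MVV MVV M M MVV M M MVV M M MVV MVV MVV M M MVV MVV; joining the 21 pieces gives the next term.

MVVMMMVVMVVMVVMMMVVMMMVVMMMVVMVVMVVMMMVVMVV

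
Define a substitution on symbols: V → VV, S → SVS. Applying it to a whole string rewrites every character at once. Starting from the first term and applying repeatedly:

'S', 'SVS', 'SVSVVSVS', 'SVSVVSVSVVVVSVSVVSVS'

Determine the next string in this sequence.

Rewriting the 20 symbols of SVSVVSVSVVVVSVSVVSVS one by one yields SVS VV SVS VV VV SVS VV SVS VV VV VV VV SVS VV SVS VV VV SVS VV SVS; concatenated:

SVSVVSVSVVVVSVSVVSVSVVVVVVVVSVSVVSVSVVVVSVSVVSVS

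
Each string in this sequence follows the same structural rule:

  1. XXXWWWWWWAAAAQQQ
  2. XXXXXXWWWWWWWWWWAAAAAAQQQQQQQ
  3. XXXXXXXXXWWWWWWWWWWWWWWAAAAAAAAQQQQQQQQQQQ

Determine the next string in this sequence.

Reading off run lengths: X runs 3, 6, 9; W runs 6, 10, 14; A runs 4, 6, 8; Q runs 3, 7, 11 — each is linear in n (n = 1, 2, …).
At n = 4 the blocks have lengths 12, 18, 10, 15.

XXXXXXXXXXXXWWWWWWWWWWWWWWWWWWAAAAAAAAAAQQQQQQQQQQQQQQQ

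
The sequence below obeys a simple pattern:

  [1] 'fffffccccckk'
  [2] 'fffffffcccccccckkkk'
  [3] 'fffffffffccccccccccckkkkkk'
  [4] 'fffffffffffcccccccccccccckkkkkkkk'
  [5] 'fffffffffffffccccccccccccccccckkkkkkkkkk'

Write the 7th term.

Term n consists of 2n+3 f's, followed by 3n+2 c's, followed by 2n k's (n = 1, 2, …).
At n = 7 the blocks have lengths 17, 23, 14.

fffffffffffffffffccccccccccccccccccccccckkkkkkkkkkkkkk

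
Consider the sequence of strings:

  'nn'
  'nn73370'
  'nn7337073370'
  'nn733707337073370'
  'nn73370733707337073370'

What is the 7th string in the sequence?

Each term is the previous one with 73370 appended.
From nn73370733707337073370, 2 further steps: nn73370733707337073370 → nn7337073370733707337073370 → (answer).

nn733707337073370733707337073370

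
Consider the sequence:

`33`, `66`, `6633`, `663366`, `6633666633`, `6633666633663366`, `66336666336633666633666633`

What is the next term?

663366663366336666336666336633666633663366

This is a Fibonacci-style word recurrence s(k) = s(k−1)·s(k−2): e.g. 66·33 = 6633.
Continuing: 66336666336633666633666633 · 6633666633663366 gives term 8.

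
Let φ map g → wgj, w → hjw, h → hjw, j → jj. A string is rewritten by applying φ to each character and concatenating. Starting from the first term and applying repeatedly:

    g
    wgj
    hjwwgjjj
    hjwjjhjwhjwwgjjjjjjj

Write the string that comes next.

Applying the rule to each of the 20 symbols of hjwjjhjwhjwwgjjjjjjj gives the pieces hjw jj hjw jj jj hjw jj hjw hjw jj hjw hjw wgj jj jj jj jj jj jj jj, which concatenate to the answer.

hjwjjhjwjjjjhjwjjhjwhjwjjhjwhjwwgjjjjjjjjjjjjjjj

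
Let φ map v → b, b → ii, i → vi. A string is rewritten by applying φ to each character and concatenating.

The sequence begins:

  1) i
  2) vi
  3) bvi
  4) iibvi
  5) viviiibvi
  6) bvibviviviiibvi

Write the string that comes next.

Rewriting the 15 symbols of bvibviviviiibvi one by one yields ii b vi ii b vi b vi b vi vi vi ii b vi; concatenated:

iibviiibvibvibviviviiibvi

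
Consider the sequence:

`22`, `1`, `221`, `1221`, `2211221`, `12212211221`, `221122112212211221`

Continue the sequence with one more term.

12212211221221122112212211221

From term 3 onward, concatenate the second-to-last term with the last: 22·1 = 221, 1·221 = 1221, …
The next term joins 12212211221 and 221122112212211221.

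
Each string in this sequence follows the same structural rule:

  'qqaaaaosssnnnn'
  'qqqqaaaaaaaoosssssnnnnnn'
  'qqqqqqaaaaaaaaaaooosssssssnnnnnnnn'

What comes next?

qqqqqqqqaaaaaaaaaaaaaoooosssssssssnnnnnnnnnn

Term n consists of 2n q's, followed by 3n+1 a's, followed by n o's, followed by 2n+1 s's, followed by 2n+2 n's (n = 1, 2, …).
At n = 4 the blocks have lengths 8, 13, 4, 9, 10.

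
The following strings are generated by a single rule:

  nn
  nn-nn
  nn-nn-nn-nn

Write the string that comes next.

Each string is two copies of the previous one joined by '-'.
One more doubling of nn-nn-nn-nn gives the answer.

nn-nn-nn-nn-nn-nn-nn-nn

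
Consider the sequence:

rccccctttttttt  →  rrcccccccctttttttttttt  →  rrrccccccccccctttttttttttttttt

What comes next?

rrrrcccccccccccccctttttttttttttttttttt

The n-th term is n-1 r's then 3n-1 c's then 4n t's, where the shown terms are n = 2, 3, 4.
Setting n = 5 gives 4, 14, 20 characters in each block.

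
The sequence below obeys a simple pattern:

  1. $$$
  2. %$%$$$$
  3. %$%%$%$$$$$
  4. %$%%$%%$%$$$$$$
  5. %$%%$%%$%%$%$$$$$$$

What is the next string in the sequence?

%$%%$%%$%%$%%$%$$$$$$$$

Every step adds %$% to the front and $ to the end of the previous string.
So the next term is %$%·%$%%$%%$%%$%$$$$$$$·$.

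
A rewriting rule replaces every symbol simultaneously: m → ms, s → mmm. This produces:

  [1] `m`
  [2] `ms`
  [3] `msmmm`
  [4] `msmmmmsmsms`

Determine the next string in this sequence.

msmmmmsmsmsmsmmmmsmmmmsmmm

Rewriting each symbol of msmmmmsmsms: m→ms, s→mmm, m→ms, m→ms, m→ms, m→ms, s→mmm, m→ms, s→mmm, m→ms, s→mmm, which concatenates to ms mmm ms ms ms ms mmm ms mmm ms mmm.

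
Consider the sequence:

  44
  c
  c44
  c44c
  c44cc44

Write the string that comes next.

From term 3 onward, concatenate the last term with the second-to-last: c·44 = c44, c44·c = c44c, …
So term 6 is c44cc44·c44c.

c44cc44c44c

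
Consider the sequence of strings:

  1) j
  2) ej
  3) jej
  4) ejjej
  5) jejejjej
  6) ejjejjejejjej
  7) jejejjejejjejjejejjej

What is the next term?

Each term (from the third on) is the two preceding terms concatenated in order: term 3 = j·ej = jej.
So term 8 is ejjejjejejjej·jejejjejejjejjejejjej.

ejjejjejejjejjejejjejejjejjejejjej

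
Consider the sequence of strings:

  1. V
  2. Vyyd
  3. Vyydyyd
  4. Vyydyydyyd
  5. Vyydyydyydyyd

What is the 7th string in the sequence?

Each term is the previous one with yyd appended.
From Vyydyydyydyyd, 2 further steps: Vyydyydyydyyd → Vyydyydyydyydyyd → (answer).

Vyydyydyydyydyydyyd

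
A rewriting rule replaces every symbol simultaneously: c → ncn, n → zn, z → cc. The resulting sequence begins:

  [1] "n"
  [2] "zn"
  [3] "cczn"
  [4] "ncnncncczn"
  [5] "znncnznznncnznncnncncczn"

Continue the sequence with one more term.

Rewriting the 24 symbols of znncnznznncnznncnncncczn one by one yields cc zn zn ncn zn cc zn cc zn zn ncn zn cc zn zn ncn zn zn ncn zn ncn ncn cc zn; concatenated:

ccznznncnznccznccznznncnznccznznncnznznncnznncnncncczn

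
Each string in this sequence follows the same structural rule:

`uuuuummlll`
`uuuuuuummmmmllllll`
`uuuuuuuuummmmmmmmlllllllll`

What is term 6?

The n-th term is 2n+3 u's then 3n-1 m's then 3n l's (n = 1, 2, …).
At n = 6 the blocks have lengths 15, 17, 18.

uuuuuuuuuuuuuuummmmmmmmmmmmmmmmmllllllllllllllllll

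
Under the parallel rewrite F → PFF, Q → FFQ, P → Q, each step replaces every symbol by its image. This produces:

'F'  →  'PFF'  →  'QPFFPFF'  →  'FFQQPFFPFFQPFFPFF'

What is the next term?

Rewriting the 17 symbols of FFQQPFFPFFQPFFPFF one by one yields PFF PFF FFQ FFQ Q PFF PFF Q PFF PFF FFQ Q PFF PFF Q PFF PFF; concatenated:

PFFPFFFFQFFQQPFFPFFQPFFPFFFFQQPFFPFFQPFFPFF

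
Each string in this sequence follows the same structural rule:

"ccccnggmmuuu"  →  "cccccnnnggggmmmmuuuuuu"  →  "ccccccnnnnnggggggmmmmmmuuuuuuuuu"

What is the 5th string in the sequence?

Each string has the form c^{n+3} n^{2n-1} g^{2n} m^{2n} u^{3n} (n = 1, 2, …).
For term 5, n = 5, so the run lengths are 8, 9, 10, 10, 15.

ccccccccnnnnnnnnnggggggggggmmmmmmmmmmuuuuuuuuuuuuuuu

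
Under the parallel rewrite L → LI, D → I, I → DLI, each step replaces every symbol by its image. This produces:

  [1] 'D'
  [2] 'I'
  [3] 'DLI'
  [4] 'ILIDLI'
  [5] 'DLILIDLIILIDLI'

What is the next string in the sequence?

Rewriting the 14 symbols of DLILIDLIILIDLI one by one yields I LI DLI LI DLI I LI DLI DLI LI DLI I LI DLI; concatenated:

ILIDLILIDLIILIDLIDLILIDLIILIDLI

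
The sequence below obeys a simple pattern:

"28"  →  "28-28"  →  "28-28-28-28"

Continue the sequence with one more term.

s(k+1) = s(k)·-·s(k) — each term doubles the last with '-' between the halves.
Doubling 28-28-28-28 with '-' between the halves:

28-28-28-28-28-28-28-28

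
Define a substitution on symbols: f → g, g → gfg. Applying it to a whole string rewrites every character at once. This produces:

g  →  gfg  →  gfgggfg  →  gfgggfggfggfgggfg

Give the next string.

φ(gfgggfggfggfgggfg) expands symbol-by-symbol to gfg g gfg gfg gfg g gfg gfg g gfg gfg g gfg gfg gfg g gfg; joining the 17 pieces gives the next term.

gfgggfggfggfgggfggfgggfggfgggfggfggfgggfg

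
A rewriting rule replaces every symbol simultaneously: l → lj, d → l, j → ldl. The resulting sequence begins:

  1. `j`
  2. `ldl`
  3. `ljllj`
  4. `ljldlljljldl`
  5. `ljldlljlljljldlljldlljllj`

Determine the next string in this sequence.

ljldlljlljljldlljljldlljldlljlljljldlljlljljldlljljldl

φ(ljldlljlljljldlljldlljllj) expands symbol-by-symbol to lj ldl lj l lj lj ldl lj lj ldl lj ldl lj l lj lj ldl lj l lj lj ldl lj lj ldl; joining the 25 pieces gives the next term.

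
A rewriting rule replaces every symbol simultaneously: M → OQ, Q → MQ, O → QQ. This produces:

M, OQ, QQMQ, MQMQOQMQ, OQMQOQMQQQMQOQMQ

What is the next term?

QQMQOQMQQQMQOQMQMQMQOQMQQQMQOQMQ

φ(OQMQOQMQQQMQOQMQ) expands symbol-by-symbol to QQ MQ OQ MQ QQ MQ OQ MQ MQ MQ OQ MQ QQ MQ OQ MQ; joining the 16 pieces gives the next term.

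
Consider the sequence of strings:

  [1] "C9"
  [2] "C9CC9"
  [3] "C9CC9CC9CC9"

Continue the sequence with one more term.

s(k+1) = s(k)·C·s(k) — each term doubles the last with 'C' between the halves.
Doubling C9CC9CC9CC9 with 'C' between the halves:

C9CC9CC9CC9CC9CC9CC9CC9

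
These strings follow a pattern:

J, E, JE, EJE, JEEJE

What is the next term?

EJEJEEJE

From term 3 onward, concatenate the second-to-last term with the last: J·E = JE, E·JE = EJE, …
The next term joins EJE and JEEJE.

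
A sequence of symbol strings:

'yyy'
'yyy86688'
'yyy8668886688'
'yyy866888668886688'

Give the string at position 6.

Each term is the previous one with 86688 appended.
From yyy866888668886688, 2 further steps: yyy866888668886688 → yyy86688866888668886688 → (answer).

yyy8668886688866888668886688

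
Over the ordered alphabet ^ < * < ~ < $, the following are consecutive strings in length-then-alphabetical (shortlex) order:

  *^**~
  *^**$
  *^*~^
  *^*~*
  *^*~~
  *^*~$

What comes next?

Find the rightmost character of *^*~$ below $, bump it to the next letter, and reset everything to its right to ^.

*^*$^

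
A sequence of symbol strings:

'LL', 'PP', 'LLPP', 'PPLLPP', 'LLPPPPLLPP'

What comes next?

PPLLPPLLPPPPLLPP

From term 3 onward, concatenate the second-to-last term with the last: LL·PP = LLPP, PP·LLPP = PPLLPP, …
The next term joins PPLLPP and LLPPPPLLPP.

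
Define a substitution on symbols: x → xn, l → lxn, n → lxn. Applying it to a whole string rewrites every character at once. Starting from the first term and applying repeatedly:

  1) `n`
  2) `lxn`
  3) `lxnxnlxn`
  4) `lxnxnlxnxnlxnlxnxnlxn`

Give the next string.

Rewriting the 21 symbols of lxnxnlxnxnlxnlxnxnlxn one by one yields lxn xn lxn xn lxn lxn xn lxn xn lxn lxn xn lxn lxn xn lxn xn lxn lxn xn lxn; concatenated:

lxnxnlxnxnlxnlxnxnlxnxnlxnlxnxnlxnlxnxnlxnxnlxnlxnxnlxn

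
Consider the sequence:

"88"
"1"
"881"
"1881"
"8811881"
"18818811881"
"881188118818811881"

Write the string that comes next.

Each term (from the third on) is the two preceding terms concatenated in order: term 3 = 88·1 = 881.
So term 8 is 18818811881·881188118818811881.

18818811881881188118818811881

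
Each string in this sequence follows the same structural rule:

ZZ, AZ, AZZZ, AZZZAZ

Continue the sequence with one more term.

This is a Fibonacci-style word recurrence s(k) = s(k−1)·s(k−2): e.g. AZ·ZZ = AZZZ.
The next term joins AZZZAZ and AZZZ.

AZZZAZAZZZ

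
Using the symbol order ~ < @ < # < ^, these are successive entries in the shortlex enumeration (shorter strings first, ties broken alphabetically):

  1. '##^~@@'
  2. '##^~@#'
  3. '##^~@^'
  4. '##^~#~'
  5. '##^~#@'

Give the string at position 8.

Advancing 3 positions from ##^~#@ through ##^~#@ → ##^~## → ##^~#^ reaches term 8.

##^~^~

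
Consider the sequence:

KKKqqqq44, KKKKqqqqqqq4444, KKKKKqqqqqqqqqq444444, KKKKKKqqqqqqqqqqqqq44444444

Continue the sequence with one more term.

KKKKKKKqqqqqqqqqqqqqqqq4444444444

The n-th term is n+2 K's then 3n+1 q's then 2n 4's (n = 1, 2, …).
At n = 5 the blocks have lengths 7, 16, 10.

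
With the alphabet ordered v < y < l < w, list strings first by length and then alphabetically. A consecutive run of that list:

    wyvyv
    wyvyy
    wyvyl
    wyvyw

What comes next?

Treat wyvyw as a base-4 numeral over the given alphabet and add one, carrying through any trailing w's.

wyvlv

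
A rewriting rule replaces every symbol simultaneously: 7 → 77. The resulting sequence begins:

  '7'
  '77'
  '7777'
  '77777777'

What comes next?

Rewriting each symbol of 77777777: 7→77, 7→77, 7→77, 7→77, 7→77, 7→77, 7→77, 7→77, which concatenates to 77 77 77 77 77 77 77 77.

7777777777777777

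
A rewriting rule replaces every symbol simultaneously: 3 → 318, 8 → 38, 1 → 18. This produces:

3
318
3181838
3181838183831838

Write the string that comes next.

3181838183831838183831838318183831838

Applying the rule to each of the 16 symbols of 3181838183831838 gives the pieces 318 18 38 18 38 318 38 18 38 318 38 318 18 38 318 38, which concatenate to the answer.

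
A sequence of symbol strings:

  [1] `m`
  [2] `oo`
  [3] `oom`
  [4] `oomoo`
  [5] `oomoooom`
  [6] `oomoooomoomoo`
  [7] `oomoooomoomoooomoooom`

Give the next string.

oomoooomoomoooomoooomoomoooomoomoo

From term 3 onward, concatenate the last term with the second-to-last: oo·m = oom, oom·oo = oomoo, …
Continuing: oomoooomoomoooomoooom · oomoooomoomoo gives term 8.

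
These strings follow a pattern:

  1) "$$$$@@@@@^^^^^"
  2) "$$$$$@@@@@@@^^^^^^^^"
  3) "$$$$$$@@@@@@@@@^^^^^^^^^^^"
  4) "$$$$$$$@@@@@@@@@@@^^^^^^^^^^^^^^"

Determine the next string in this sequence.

The n-th term is n+2 $'s then 2n+1 @'s then 3n-1 ^'s, where the shown terms are n = 2, 3, 4, 5.
At n = 6 the blocks have lengths 8, 13, 17.

$$$$$$$$@@@@@@@@@@@@@^^^^^^^^^^^^^^^^^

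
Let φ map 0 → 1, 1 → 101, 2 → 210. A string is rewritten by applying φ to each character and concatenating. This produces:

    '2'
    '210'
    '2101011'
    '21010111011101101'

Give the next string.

21010111011101101101110110110111011011101

Replace each of the 17 characters of 21010111011101101 in place — 210 101 1 101 1 101 101 101 1 101 101 101 1 101 101 1 101 — and concatenate.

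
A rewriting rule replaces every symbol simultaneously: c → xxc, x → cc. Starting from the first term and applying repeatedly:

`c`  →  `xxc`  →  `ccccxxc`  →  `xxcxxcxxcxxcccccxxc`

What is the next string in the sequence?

ccccxxcccccxxcccccxxcccccxxcxxcxxcxxcxxcccccxxc

Applying the rule to each of the 19 symbols of xxcxxcxxcxxcccccxxc gives the pieces cc cc xxc cc cc xxc cc cc xxc cc cc xxc xxc xxc xxc xxc cc cc xxc, which concatenate to the answer.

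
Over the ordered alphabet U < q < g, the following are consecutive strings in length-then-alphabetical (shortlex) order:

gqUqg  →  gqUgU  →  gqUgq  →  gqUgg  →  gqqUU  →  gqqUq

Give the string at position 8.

gqqqU

Advancing 2 positions from gqqUq through gqqUq → gqqUg reaches term 8.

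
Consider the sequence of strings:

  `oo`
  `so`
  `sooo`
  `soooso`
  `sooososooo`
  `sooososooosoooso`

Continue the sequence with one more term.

sooososooosooososooososooo

From term 3 onward, concatenate the last term with the second-to-last: so·oo = sooo, sooo·so = soooso, …
Continuing: sooososooosoooso · sooososooo gives term 7.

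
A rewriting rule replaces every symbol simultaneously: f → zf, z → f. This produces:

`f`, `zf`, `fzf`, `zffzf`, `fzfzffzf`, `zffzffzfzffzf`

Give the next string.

Replace each of the 13 characters of zffzffzfzffzf in place — f zf zf f zf zf f zf f zf zf f zf — and concatenate.

fzfzffzfzffzffzfzffzf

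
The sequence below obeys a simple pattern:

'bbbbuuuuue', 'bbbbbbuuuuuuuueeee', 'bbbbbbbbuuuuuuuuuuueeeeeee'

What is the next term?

bbbbbbbbbbuuuuuuuuuuuuuueeeeeeeeee

Reading off run lengths: b runs 4, 6, 8; u runs 5, 8, 11; e runs 1, 4, 7 — each is linear in n (n = 1, 2, …).
For the next term, n = 4, so the run lengths are 10, 14, 10.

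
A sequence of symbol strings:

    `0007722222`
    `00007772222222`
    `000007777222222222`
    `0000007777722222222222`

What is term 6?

Term n consists of n+1 0's, followed by n 7's, followed by 2n+1 2's, where the shown terms are n = 2, 3, 4, 5.
At n = 7 the blocks have lengths 8, 7, 15.

000000007777777222222222222222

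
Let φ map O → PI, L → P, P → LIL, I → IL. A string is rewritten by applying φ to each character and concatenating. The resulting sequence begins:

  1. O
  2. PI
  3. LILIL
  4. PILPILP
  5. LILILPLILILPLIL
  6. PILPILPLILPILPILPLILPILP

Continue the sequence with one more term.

Rewriting the 24 symbols of PILPILPLILPILPILPLILPILP one by one yields LIL IL P LIL IL P LIL P IL P LIL IL P LIL IL P LIL P IL P LIL IL P LIL; concatenated:

LILILPLILILPLILPILPLILILPLILILPLILPILPLILILPLIL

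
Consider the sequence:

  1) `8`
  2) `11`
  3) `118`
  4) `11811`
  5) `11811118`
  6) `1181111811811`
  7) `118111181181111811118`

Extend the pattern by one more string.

1181111811811118111181181111811811

Each term (from the third on) is the previous term followed by the one before it: term 3 = 11·8 = 118.
Continuing: 118111181181111811118 · 1181111811811 gives term 8.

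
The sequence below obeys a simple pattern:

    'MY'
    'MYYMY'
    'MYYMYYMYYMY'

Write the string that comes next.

Every step duplicates the string with 'Y' between the halves.
So the next term is two copies of MYYMYYMYYMY with 'Y' between the halves.

MYYMYYMYYMYYMYYMYYMYYMY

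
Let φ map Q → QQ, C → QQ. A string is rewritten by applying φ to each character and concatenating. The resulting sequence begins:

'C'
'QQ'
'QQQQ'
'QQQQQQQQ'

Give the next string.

Apply φ to QQQQQQQQ symbol by symbol: Q→QQ, Q→QQ, Q→QQ, Q→QQ, Q→QQ, Q→QQ, Q→QQ, Q→QQ; joined: QQ QQ QQ QQ QQ QQ QQ QQ.

QQQQQQQQQQQQQQQQ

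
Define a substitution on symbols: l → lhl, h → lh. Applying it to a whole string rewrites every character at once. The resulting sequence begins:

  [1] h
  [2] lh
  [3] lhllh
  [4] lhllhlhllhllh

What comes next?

Applying the rule to each of the 13 symbols of lhllhlhllhllh gives the pieces lhl lh lhl lhl lh lhl lh lhl lhl lh lhl lhl lh, which concatenate to the answer.

lhllhlhllhllhlhllhlhllhllhlhllhllh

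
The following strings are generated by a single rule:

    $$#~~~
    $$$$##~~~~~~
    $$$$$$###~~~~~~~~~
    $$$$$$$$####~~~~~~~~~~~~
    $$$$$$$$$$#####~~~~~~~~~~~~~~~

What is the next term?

$$$$$$$$$$$$######~~~~~~~~~~~~~~~~~~

Each string has the form $^{2n} #^{n} ~^{3n} (n = 1, 2, …).
At n = 6 the blocks have lengths 12, 6, 18.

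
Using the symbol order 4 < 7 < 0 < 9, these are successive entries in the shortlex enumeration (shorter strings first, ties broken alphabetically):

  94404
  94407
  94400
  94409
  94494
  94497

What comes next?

Find the rightmost character of 94497 below 9, bump it to the next letter, and reset everything to its right to 4.

94490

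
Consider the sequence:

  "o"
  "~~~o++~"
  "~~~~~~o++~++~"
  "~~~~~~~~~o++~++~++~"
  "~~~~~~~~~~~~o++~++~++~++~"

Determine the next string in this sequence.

Every step adds ~~~ to the front and ++~ to the end of the previous string.
Applying this once more to ~~~~~~~~~~~~o++~++~++~++~:

~~~~~~~~~~~~~~~o++~++~++~++~++~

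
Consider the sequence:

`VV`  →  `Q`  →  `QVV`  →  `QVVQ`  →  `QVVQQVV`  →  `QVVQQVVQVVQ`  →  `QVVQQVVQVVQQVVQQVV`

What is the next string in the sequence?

From term 3 onward, concatenate the last term with the second-to-last: Q·VV = QVV, QVV·Q = QVVQ, …
So term 8 is QVVQQVVQVVQQVVQQVV·QVVQQVVQVVQ.

QVVQQVVQVVQQVVQQVVQVVQQVVQVVQ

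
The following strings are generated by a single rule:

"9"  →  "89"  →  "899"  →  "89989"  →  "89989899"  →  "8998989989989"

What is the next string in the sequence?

899898998998989989899

From term 3 onward, concatenate the last term with the second-to-last: 89·9 = 899, 899·89 = 89989, …
Continuing: 8998989989989 · 89989899 gives term 7.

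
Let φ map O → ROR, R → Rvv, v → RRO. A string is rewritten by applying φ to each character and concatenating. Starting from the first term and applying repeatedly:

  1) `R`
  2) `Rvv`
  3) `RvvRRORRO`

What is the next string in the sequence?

Apply φ to RvvRRORRO symbol by symbol: R→Rvv, v→RRO, v→RRO, R→Rvv, R→Rvv, O→ROR, R→Rvv, R→Rvv, O→ROR; joined: Rvv RRO RRO Rvv Rvv ROR Rvv Rvv ROR.

RvvRRORRORvvRvvRORRvvRvvROR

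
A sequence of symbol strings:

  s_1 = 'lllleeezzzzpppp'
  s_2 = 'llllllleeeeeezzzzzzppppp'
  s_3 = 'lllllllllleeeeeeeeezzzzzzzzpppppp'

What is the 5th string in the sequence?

Reading off run lengths: l runs 4, 7, 10; e runs 3, 6, 9; z runs 4, 6, 8; p runs 4, 5, 6 — each is linear in n (n = 1, 2, …).
At n = 5 the blocks have lengths 16, 15, 12, 8.

lllllllllllllllleeeeeeeeeeeeeeezzzzzzzzzzzzpppppppp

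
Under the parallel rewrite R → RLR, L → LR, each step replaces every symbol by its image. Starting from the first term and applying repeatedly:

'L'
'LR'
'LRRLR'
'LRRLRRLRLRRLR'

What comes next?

Rewriting the 13 symbols of LRRLRRLRLRRLR one by one yields LR RLR RLR LR RLR RLR LR RLR LR RLR RLR LR RLR; concatenated:

LRRLRRLRLRRLRRLRLRRLRLRRLRRLRLRRLR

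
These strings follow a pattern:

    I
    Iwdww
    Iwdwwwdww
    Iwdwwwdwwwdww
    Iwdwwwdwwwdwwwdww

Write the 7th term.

Iwdwwwdwwwdwwwdwwwdwwwdww

Every step adds wdww to the end: s(k+1) = s(k)·wdww.
From Iwdwwwdwwwdwwwdww, 2 further steps: Iwdwwwdwwwdwwwdww → Iwdwwwdwwwdwwwdwwwdww → (answer).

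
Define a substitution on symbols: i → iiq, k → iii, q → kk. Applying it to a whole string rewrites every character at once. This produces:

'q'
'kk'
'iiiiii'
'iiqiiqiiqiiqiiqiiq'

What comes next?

iiqiiqkkiiqiiqkkiiqiiqkkiiqiiqkkiiqiiqkkiiqiiqkk

Applying the rule to each of the 18 symbols of iiqiiqiiqiiqiiqiiq gives the pieces iiq iiq kk iiq iiq kk iiq iiq kk iiq iiq kk iiq iiq kk iiq iiq kk, which concatenate to the answer.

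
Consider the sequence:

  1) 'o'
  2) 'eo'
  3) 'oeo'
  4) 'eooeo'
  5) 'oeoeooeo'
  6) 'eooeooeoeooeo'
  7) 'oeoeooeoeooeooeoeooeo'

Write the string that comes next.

eooeooeoeooeooeoeooeoeooeooeoeooeo

From term 3 onward, concatenate the second-to-last term with the last: o·eo = oeo, eo·oeo = eooeo, …
So term 8 is eooeooeoeooeo·oeoeooeoeooeooeoeooeo.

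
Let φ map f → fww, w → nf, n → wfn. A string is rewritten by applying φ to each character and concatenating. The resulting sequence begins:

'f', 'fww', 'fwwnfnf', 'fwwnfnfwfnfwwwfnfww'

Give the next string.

Applying the rule to each of the 19 symbols of fwwnfnfwfnfwwwfnfww gives the pieces fww nf nf wfn fww wfn fww nf fww wfn fww nf nf nf fww wfn fww nf nf, which concatenate to the answer.

fwwnfnfwfnfwwwfnfwwnffwwwfnfwwnfnfnffwwwfnfwwnfnf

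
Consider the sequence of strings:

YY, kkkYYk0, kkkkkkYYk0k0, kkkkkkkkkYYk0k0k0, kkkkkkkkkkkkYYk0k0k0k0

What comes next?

Each term wraps the previous one in kkk on the left and k0 on the right.
One more step from kkkkkkkkkkkkYYk0k0k0k0 gives the answer.

kkkkkkkkkkkkkkkYYk0k0k0k0k0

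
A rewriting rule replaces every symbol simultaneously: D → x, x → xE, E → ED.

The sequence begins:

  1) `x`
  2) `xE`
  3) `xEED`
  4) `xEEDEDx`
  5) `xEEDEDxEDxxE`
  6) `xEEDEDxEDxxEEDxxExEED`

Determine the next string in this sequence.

Rewriting the 21 symbols of xEEDEDxEDxxEEDxxExEED one by one yields xE ED ED x ED x xE ED x xE xE ED ED x xE xE ED xE ED ED x; concatenated:

xEEDEDxEDxxEEDxxExEEDEDxxExEEDxEEDEDx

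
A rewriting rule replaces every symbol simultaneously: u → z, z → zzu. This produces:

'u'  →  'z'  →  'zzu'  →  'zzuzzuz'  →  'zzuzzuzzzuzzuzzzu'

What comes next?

zzuzzuzzzuzzuzzzuzzuzzuzzzuzzuzzzuzzuzzuz

φ(zzuzzuzzzuzzuzzzu) expands symbol-by-symbol to zzu zzu z zzu zzu z zzu zzu zzu z zzu zzu z zzu zzu zzu z; joining the 17 pieces gives the next term.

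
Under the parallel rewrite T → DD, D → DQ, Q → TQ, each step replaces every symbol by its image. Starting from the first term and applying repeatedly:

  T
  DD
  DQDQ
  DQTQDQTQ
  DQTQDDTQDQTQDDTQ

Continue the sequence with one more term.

φ(DQTQDDTQDQTQDDTQ) expands symbol-by-symbol to DQ TQ DD TQ DQ DQ DD TQ DQ TQ DD TQ DQ DQ DD TQ; joining the 16 pieces gives the next term.

DQTQDDTQDQDQDDTQDQTQDDTQDQDQDDTQ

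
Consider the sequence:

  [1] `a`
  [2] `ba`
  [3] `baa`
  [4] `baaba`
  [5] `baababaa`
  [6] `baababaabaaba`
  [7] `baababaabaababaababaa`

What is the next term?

baababaabaababaababaabaababaabaaba

Each term (from the third on) is the previous term followed by the one before it: term 3 = ba·a = baa.
So term 8 is baababaabaababaababaa·baababaabaaba.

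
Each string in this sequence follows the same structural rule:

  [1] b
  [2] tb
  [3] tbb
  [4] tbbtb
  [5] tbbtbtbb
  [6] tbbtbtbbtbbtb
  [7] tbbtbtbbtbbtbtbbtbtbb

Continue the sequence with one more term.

Each term (from the third on) is the previous term followed by the one before it: term 3 = tb·b = tbb.
Continuing: tbbtbtbbtbbtbtbbtbtbb · tbbtbtbbtbbtb gives term 8.

tbbtbtbbtbbtbtbbtbtbbtbbtbtbbtbbtb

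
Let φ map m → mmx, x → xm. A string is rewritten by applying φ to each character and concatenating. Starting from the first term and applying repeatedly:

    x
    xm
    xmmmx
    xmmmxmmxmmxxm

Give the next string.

xmmmxmmxmmxxmmmxmmxxmmmxmmxxmxmmmx

Replace each of the 13 characters of xmmmxmmxmmxxm in place — xm mmx mmx mmx xm mmx mmx xm mmx mmx xm xm mmx — and concatenate.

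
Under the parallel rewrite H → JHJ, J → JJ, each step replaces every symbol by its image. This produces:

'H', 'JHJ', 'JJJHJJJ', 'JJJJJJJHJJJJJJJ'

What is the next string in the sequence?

JJJJJJJJJJJJJJJHJJJJJJJJJJJJJJJ

Replace each of the 15 characters of JJJJJJJHJJJJJJJ in place — JJ JJ JJ JJ JJ JJ JJ JHJ JJ JJ JJ JJ JJ JJ JJ — and concatenate.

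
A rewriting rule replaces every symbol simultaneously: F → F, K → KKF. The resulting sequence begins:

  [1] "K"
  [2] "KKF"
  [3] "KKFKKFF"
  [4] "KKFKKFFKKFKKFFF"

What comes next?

Applying the rule to each of the 15 symbols of KKFKKFFKKFKKFFF gives the pieces KKF KKF F KKF KKF F F KKF KKF F KKF KKF F F F, which concatenate to the answer.

KKFKKFFKKFKKFFFKKFKKFFKKFKKFFFF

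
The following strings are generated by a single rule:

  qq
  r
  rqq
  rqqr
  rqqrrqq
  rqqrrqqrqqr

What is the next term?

rqqrrqqrqqrrqqrrqq

Each term (from the third on) is the previous term followed by the one before it: term 3 = r·qq = rqq.
The next term joins rqqrrqqrqqr and rqqrrqq.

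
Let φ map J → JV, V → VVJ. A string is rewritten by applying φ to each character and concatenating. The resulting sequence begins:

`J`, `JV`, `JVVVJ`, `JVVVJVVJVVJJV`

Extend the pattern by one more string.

JVVVJVVJVVJJVVVJVVJJVVVJVVJJVJVVVJ

Applying the rule to each of the 13 symbols of JVVVJVVJVVJJV gives the pieces JV VVJ VVJ VVJ JV VVJ VVJ JV VVJ VVJ JV JV VVJ, which concatenate to the answer.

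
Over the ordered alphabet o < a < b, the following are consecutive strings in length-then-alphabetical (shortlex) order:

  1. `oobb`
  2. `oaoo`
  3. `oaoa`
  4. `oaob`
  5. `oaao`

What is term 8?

Stepping forward 3 times from oaao: oaao → oaaa → oaab, then the target.

oabo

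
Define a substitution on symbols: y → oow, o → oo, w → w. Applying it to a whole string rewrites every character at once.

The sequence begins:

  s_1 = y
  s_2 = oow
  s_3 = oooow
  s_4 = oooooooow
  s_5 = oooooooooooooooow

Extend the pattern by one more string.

Rewriting the 17 symbols of oooooooooooooooow one by one yields oo oo oo oo oo oo oo oo oo oo oo oo oo oo oo oo w; concatenated:

oooooooooooooooooooooooooooooooow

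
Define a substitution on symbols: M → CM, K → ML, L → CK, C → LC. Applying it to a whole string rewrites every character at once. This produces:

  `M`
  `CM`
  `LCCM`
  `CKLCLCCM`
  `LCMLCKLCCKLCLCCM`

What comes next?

CKLCCMCKLCMLCKLCLCMLCKLCCKLCLCCM

φ(LCMLCKLCCKLCLCCM) expands symbol-by-symbol to CK LC CM CK LC ML CK LC LC ML CK LC CK LC LC CM; joining the 16 pieces gives the next term.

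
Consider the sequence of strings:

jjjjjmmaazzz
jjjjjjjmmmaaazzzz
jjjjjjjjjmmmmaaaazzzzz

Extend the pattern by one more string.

jjjjjjjjjjjmmmmmaaaaazzzzzz

The n-th term is 2n+1 j's then n m's then n a's then n+1 z's, where the shown terms are n = 2, 3, 4.
For the next term, n = 5, so the run lengths are 11, 5, 5, 6.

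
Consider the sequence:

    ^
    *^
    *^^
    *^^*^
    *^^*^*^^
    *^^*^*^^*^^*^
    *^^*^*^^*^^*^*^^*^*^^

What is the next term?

This is a Fibonacci-style word recurrence s(k) = s(k−1)·s(k−2): e.g. *^·^ = *^^.
Continuing: *^^*^*^^*^^*^*^^*^*^^ · *^^*^*^^*^^*^ gives term 8.

*^^*^*^^*^^*^*^^*^*^^*^^*^*^^*^^*^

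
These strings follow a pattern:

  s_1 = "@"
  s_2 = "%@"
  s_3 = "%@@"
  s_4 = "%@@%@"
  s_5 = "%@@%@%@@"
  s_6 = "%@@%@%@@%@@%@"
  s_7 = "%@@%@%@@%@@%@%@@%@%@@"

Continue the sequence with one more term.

%@@%@%@@%@@%@%@@%@%@@%@@%@%@@%@@%@

Each term (from the third on) is the previous term followed by the one before it: term 3 = %@·@ = %@@.
The next term joins %@@%@%@@%@@%@%@@%@%@@ and %@@%@%@@%@@%@.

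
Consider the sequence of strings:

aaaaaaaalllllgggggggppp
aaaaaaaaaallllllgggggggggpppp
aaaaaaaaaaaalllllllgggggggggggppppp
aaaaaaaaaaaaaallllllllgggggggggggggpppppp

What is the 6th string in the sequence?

aaaaaaaaaaaaaaaaaallllllllllgggggggggggggggggpppppppp

The n-th term is 2n+2 a's then n+2 l's then 2n+1 g's then n p's, where the shown terms are n = 3, 4, 5, 6.
Setting n = 8 gives 18, 10, 17, 8 characters in each block.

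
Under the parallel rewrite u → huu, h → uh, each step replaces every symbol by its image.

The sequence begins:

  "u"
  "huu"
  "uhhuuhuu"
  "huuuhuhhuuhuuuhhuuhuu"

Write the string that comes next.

uhhuuhuuhuuuhhuuuhuhhuuhuuuhhuuhuuhuuuhuhhuuhuuuhhuuhuu

Replace each of the 21 characters of huuuhuhhuuhuuuhhuuhuu in place — uh huu huu huu uh huu uh uh huu huu uh huu huu huu uh uh huu huu uh huu huu — and concatenate.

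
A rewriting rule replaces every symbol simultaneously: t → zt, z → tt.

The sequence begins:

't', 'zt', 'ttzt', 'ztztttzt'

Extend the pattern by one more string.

Expanding ztztttzt: z→tt, t→zt, z→tt, t→zt, t→zt, t→zt, z→tt, t→zt. Concatenated: tt zt tt zt zt zt tt zt.

ttztttztztztttzt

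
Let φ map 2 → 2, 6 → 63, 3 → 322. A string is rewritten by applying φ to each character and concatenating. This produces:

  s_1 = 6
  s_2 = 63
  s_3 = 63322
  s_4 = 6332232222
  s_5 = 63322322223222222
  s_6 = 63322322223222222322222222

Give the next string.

Rewriting the 26 symbols of 63322322223222222322222222 one by one yields 63 322 322 2 2 322 2 2 2 2 322 2 2 2 2 2 2 322 2 2 2 2 2 2 2 2; concatenated:

6332232222322222232222222232222222222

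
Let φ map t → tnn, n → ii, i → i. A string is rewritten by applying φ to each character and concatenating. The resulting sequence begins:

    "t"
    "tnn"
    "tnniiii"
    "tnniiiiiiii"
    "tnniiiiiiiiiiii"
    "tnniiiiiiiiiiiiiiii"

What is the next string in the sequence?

φ(tnniiiiiiiiiiiiiiii) expands symbol-by-symbol to tnn ii ii i i i i i i i i i i i i i i i i; joining the 19 pieces gives the next term.

tnniiiiiiiiiiiiiiiiiiii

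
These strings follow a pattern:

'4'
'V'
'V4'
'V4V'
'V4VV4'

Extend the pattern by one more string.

V4VV4V4V

This is a Fibonacci-style word recurrence s(k) = s(k−1)·s(k−2): e.g. V·4 = V4.
So term 6 is V4VV4·V4V.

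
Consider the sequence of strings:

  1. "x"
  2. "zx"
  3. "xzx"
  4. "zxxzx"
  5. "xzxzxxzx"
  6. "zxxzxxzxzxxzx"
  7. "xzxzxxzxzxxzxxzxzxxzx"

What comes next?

zxxzxxzxzxxzxxzxzxxzxzxxzxxzxzxxzx

From term 3 onward, concatenate the second-to-last term with the last: x·zx = xzx, zx·xzx = zxxzx, …
The next term joins zxxzxxzxzxxzx and xzxzxxzxzxxzxxzxzxxzx.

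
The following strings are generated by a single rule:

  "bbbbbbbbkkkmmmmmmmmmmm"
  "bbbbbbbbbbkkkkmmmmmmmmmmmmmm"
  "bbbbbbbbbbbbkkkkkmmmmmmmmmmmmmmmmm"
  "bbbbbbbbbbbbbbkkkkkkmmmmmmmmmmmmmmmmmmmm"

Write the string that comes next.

bbbbbbbbbbbbbbbbkkkkkkkmmmmmmmmmmmmmmmmmmmmmmm

The n-th term is 2n+2 b's then n k's then 3n+2 m's, where the shown terms are n = 3, 4, 5, 6.
Setting n = 7 gives 16, 7, 23 characters in each block.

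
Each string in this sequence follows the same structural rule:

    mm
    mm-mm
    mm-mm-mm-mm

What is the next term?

mm-mm-mm-mm-mm-mm-mm-mm

Each string is two copies of the previous one joined by '-'.
One more doubling of mm-mm-mm-mm gives the answer.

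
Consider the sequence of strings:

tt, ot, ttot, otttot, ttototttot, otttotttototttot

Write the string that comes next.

Each term (from the third on) is the two preceding terms concatenated in order: term 3 = tt·ot = ttot.
So term 7 is ttototttot·otttotttototttot.

ttototttototttotttototttot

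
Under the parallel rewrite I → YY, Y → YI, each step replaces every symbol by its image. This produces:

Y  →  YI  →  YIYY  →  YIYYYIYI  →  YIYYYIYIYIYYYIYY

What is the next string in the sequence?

YIYYYIYIYIYYYIYYYIYYYIYIYIYYYIYI

Replace each of the 16 characters of YIYYYIYIYIYYYIYY in place — YI YY YI YI YI YY YI YY YI YY YI YI YI YY YI YI — and concatenate.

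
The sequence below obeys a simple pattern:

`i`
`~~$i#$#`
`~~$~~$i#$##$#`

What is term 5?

~~$~~$~~$~~$i#$##$##$##$#

Each term wraps the previous one in ~~$ on the left and #$# on the right.
From ~~$~~$i#$##$#, 2 further steps: ~~$~~$i#$##$# → ~~$~~$~~$i#$##$##$# → (answer).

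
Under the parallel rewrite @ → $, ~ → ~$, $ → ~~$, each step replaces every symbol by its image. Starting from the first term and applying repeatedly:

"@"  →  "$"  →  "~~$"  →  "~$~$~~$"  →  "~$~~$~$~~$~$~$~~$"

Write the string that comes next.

φ(~$~~$~$~~$~$~$~~$) expands symbol-by-symbol to ~$ ~~$ ~$ ~$ ~~$ ~$ ~~$ ~$ ~$ ~~$ ~$ ~~$ ~$ ~~$ ~$ ~$ ~~$; joining the 17 pieces gives the next term.

~$~~$~$~$~~$~$~~$~$~$~~$~$~~$~$~~$~$~$~~$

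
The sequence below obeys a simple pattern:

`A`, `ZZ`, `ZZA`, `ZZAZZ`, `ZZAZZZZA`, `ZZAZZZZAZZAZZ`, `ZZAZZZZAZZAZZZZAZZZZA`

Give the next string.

Each term (from the third on) is the previous term followed by the one before it: term 3 = ZZ·A = ZZA.
So term 8 is ZZAZZZZAZZAZZZZAZZZZA·ZZAZZZZAZZAZZ.

ZZAZZZZAZZAZZZZAZZZZAZZAZZZZAZZAZZ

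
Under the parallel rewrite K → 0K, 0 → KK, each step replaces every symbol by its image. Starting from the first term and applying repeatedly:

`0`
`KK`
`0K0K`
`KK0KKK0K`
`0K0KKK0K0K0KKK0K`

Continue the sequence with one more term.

KK0KKK0K0K0KKK0KKK0KKK0K0K0KKK0K

Replace each of the 16 characters of 0K0KKK0K0K0KKK0K in place — KK 0K KK 0K 0K 0K KK 0K KK 0K KK 0K 0K 0K KK 0K — and concatenate.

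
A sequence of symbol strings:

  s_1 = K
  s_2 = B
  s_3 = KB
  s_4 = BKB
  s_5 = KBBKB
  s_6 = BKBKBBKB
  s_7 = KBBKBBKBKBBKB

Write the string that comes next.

BKBKBBKBKBBKBBKBKBBKB

This is a Fibonacci-style word recurrence s(k) = s(k−2)·s(k−1): e.g. K·B = KB.
Continuing: BKBKBBKB · KBBKBBKBKBBKB gives term 8.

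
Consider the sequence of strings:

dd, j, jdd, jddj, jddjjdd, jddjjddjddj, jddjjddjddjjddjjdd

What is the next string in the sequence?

From term 3 onward, concatenate the last term with the second-to-last: j·dd = jdd, jdd·j = jddj, …
The next term joins jddjjddjddjjddjjdd and jddjjddjddj.

jddjjddjddjjddjjddjddjjddjddj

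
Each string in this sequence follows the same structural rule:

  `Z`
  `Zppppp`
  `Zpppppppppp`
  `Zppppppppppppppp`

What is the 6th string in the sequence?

Zppppppppppppppppppppppppp

Each term is the previous one with ppppp appended.
From Zppppppppppppppp, 2 further steps: Zppppppppppppppp → Zpppppppppppppppppppp → (answer).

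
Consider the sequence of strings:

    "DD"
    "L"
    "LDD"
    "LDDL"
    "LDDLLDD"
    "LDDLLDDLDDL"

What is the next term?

This is a Fibonacci-style word recurrence s(k) = s(k−1)·s(k−2): e.g. L·DD = LDD.
Continuing: LDDLLDDLDDL · LDDLLDD gives term 7.

LDDLLDDLDDLLDDLLDD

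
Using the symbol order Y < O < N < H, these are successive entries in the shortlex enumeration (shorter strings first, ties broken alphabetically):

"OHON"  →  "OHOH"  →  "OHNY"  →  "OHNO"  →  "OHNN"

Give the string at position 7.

OHHY

Continuing the enumeration 2 steps past OHNN: OHNN → OHNH → (answer).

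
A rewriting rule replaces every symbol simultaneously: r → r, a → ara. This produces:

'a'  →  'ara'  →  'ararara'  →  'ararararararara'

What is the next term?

Rewriting the 15 symbols of ararararararara one by one yields ara r ara r ara r ara r ara r ara r ara r ara; concatenated:

ararararararararararararararara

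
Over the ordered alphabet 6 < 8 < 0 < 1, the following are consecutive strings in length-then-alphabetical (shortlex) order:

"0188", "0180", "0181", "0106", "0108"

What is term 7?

0101

Stepping forward 2 times from 0108: 0108 → 0100, then the target.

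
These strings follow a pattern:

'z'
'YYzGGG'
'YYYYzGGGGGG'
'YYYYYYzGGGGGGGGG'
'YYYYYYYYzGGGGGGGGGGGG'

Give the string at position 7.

YYYYYYYYYYYYzGGGGGGGGGGGGGGGGGG

Every step adds YY to the front and GGG to the end of the previous string.
From YYYYYYYYzGGGGGGGGGGGG, 2 further steps: YYYYYYYYzGGGGGGGGGGGG → YYYYYYYYYYzGGGGGGGGGGGGGGG → (answer).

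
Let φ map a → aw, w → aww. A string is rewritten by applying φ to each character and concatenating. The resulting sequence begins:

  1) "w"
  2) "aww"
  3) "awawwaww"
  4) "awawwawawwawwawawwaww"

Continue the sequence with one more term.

Replace each of the 21 characters of awawwawawwawwawawwaww in place — aw aww aw aww aww aw aww aw aww aww aw aww aww aw aww aw aww aww aw aww aww — and concatenate.

awawwawawwawwawawwawawwawwawawwawwawawwawawwawwawawwaww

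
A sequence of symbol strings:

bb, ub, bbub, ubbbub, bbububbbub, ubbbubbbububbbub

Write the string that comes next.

Each term (from the third on) is the two preceding terms concatenated in order: term 3 = bb·ub = bbub.
The next term joins bbububbbub and ubbbubbbububbbub.

bbububbbububbbubbbububbbub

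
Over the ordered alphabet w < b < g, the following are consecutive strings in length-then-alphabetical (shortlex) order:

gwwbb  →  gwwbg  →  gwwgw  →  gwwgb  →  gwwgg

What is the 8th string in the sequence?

gwbwg

Continuing the enumeration 3 steps past gwwgg: gwwgg → gwbww → gwbwb → (answer).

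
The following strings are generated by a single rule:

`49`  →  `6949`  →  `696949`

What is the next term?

Every step adds 69 at the front: s(k+1) = 69·s(k).
Applying this once more to 696949:

69696949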